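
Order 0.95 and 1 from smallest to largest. 0.95, 1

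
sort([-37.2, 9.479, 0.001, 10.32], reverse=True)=[10.32, 9.479, 0.001, -37.2]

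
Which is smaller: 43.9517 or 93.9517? 43.9517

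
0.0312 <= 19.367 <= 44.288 True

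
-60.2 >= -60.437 True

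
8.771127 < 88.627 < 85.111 False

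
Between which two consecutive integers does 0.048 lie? 0 and 1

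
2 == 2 True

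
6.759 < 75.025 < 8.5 False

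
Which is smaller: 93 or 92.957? 92.957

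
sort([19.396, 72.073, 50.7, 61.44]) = [19.396, 50.7, 61.44, 72.073]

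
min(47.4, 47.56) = 47.4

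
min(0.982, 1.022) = 0.982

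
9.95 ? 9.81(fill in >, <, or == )>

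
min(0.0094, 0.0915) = 0.0094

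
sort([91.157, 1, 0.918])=[0.918, 1, 91.157]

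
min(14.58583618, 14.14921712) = 14.14921712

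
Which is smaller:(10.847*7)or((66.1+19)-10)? ((66.1+19)-10)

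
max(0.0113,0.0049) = 0.0113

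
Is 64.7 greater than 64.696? Yes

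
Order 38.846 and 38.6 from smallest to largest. 38.6, 38.846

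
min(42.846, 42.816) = 42.816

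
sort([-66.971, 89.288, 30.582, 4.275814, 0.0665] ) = [-66.971, 0.0665, 4.275814, 30.582, 89.288]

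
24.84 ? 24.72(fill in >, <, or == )>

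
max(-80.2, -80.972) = -80.2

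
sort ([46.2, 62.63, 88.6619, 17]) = [17, 46.2, 62.63, 88.6619]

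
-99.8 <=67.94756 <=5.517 False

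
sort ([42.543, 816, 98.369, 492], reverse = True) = [816, 492, 98.369, 42.543]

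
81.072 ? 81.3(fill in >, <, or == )<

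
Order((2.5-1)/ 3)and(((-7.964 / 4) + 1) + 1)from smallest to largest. (((-7.964 / 4) + 1) + 1), ((2.5-1)/ 3)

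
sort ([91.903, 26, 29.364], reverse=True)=[91.903, 29.364, 26]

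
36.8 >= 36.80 True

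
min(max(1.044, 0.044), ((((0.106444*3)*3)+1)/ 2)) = 0.978998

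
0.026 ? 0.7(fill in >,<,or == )<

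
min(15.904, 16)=15.904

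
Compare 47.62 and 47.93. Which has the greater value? 47.93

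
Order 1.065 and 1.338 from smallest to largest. 1.065,1.338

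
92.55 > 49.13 True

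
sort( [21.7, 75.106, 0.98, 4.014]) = [0.98, 4.014, 21.7, 75.106]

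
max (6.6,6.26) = 6.6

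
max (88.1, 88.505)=88.505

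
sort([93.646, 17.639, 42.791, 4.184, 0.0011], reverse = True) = [93.646, 42.791, 17.639, 4.184, 0.0011]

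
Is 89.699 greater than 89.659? Yes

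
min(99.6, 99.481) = 99.481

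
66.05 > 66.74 False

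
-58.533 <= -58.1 True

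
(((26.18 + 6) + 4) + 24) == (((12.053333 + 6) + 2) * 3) False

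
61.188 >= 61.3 False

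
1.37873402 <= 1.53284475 True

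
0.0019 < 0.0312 True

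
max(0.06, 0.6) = 0.6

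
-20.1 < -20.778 False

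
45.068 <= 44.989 False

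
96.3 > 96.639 False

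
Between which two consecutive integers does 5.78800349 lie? 5 and 6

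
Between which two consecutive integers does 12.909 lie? 12 and 13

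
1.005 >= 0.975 True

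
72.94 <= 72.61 False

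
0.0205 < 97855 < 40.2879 False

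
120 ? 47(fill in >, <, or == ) >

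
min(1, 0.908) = 0.908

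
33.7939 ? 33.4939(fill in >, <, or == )>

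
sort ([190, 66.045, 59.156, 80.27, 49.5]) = [49.5, 59.156, 66.045, 80.27, 190]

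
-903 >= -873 False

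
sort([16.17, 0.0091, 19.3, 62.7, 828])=[0.0091, 16.17, 19.3, 62.7, 828]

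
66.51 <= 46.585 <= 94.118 False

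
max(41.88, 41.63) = 41.88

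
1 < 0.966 False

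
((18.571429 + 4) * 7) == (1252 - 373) False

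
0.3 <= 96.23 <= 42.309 False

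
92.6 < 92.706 True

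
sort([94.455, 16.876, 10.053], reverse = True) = [94.455, 16.876, 10.053]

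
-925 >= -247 False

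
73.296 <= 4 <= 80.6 False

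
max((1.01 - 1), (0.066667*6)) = 0.400002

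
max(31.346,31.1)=31.346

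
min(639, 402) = 402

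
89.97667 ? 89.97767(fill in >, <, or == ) <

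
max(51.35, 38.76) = 51.35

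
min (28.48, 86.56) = 28.48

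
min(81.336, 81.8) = 81.336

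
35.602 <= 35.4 False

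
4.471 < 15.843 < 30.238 True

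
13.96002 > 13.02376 True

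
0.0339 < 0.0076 False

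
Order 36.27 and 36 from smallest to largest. 36, 36.27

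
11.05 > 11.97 False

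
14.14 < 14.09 False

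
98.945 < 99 True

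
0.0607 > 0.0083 True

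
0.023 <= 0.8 True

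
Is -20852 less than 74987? Yes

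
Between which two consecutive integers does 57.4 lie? 57 and 58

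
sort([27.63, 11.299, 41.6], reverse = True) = [41.6, 27.63, 11.299]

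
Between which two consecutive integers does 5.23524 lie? 5 and 6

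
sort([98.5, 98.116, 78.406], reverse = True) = [98.5, 98.116, 78.406]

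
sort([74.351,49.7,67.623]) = [49.7,67.623,74.351]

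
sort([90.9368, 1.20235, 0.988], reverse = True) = [90.9368, 1.20235, 0.988]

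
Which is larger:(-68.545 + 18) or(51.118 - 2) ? (51.118 - 2)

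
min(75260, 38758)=38758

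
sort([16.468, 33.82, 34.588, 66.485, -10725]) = [-10725, 16.468, 33.82, 34.588, 66.485]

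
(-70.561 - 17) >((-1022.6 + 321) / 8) True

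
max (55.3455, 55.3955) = 55.3955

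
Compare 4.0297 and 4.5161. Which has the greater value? 4.5161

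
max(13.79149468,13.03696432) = 13.79149468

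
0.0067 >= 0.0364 False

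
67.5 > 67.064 True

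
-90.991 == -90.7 False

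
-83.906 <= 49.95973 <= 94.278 True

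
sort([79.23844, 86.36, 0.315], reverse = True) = [86.36, 79.23844, 0.315]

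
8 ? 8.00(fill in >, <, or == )==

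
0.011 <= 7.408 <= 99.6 True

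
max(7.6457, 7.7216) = 7.7216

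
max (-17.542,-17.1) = -17.1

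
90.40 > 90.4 False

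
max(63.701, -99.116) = 63.701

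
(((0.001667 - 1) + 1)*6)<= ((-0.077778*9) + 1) True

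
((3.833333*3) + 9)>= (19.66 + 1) False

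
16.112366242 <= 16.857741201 True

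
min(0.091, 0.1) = 0.091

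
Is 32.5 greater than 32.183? Yes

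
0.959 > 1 False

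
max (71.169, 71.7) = 71.7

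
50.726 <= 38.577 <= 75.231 False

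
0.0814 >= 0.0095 True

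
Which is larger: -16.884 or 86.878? 86.878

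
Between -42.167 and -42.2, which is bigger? -42.167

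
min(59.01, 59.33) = 59.01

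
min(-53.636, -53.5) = -53.636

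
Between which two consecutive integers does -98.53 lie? -99 and -98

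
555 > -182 True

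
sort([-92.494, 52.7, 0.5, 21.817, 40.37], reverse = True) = [52.7, 40.37, 21.817, 0.5, -92.494]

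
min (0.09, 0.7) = 0.09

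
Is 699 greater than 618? Yes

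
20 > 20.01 False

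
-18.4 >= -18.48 True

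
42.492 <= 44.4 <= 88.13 True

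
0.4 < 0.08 False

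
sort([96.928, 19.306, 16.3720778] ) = [16.3720778, 19.306, 96.928]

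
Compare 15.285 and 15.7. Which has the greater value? 15.7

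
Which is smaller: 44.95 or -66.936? -66.936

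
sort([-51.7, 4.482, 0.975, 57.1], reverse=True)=[57.1, 4.482, 0.975, -51.7]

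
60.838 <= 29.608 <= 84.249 False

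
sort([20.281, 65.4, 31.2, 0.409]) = [0.409, 20.281, 31.2, 65.4]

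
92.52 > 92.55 False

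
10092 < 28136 True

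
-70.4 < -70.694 False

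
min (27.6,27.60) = 27.6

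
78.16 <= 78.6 True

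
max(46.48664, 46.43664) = 46.48664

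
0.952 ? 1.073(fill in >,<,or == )<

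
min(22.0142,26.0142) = 22.0142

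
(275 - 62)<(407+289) True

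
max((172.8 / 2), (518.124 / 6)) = 86.4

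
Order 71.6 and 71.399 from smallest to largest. 71.399, 71.6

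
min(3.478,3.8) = 3.478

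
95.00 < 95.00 False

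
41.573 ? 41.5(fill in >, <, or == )>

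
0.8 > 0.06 True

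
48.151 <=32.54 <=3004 False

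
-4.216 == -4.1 False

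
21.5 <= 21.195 False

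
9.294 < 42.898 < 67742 True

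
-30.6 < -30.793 False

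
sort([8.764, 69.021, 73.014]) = [8.764, 69.021, 73.014]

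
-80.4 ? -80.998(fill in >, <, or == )>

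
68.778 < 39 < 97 False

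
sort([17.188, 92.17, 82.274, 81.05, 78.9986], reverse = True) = [92.17, 82.274, 81.05, 78.9986, 17.188]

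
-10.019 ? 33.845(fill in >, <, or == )<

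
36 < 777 True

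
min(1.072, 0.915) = 0.915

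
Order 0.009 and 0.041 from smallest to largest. 0.009, 0.041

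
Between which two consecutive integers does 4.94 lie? 4 and 5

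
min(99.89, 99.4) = 99.4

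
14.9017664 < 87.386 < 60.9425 False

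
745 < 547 False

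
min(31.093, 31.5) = 31.093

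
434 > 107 True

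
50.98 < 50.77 False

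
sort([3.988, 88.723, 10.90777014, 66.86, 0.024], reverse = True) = [88.723, 66.86, 10.90777014, 3.988, 0.024]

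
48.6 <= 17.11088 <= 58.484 False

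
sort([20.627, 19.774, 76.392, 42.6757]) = [19.774, 20.627, 42.6757, 76.392]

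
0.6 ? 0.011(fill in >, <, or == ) >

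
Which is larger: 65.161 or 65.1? 65.161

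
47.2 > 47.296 False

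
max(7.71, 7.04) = 7.71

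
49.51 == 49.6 False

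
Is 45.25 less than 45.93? Yes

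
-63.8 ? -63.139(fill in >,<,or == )<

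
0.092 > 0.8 False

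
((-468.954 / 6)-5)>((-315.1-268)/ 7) True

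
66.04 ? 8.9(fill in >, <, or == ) >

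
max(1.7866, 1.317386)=1.7866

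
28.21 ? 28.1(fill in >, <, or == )>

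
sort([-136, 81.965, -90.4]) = [-136, -90.4, 81.965]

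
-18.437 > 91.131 False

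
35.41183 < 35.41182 False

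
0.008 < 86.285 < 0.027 False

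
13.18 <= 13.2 True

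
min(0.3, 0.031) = 0.031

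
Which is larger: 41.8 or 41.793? 41.8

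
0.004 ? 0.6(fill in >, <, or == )<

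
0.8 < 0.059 False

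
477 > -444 True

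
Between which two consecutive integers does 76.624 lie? 76 and 77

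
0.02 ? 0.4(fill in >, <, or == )<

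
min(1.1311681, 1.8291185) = 1.1311681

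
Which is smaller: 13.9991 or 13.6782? 13.6782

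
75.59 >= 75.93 False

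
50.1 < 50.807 True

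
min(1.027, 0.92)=0.92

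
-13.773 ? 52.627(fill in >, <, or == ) <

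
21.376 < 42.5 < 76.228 True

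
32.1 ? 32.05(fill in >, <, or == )>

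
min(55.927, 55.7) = 55.7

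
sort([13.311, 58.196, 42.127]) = [13.311, 42.127, 58.196]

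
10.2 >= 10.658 False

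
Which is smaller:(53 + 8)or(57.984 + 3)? (57.984 + 3)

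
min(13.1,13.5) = 13.1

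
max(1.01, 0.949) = 1.01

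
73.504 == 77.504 False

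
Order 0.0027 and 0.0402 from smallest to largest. 0.0027, 0.0402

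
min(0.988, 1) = 0.988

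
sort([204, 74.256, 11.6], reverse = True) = [204, 74.256, 11.6]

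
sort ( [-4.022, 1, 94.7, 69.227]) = [-4.022, 1, 69.227, 94.7]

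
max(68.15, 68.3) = 68.3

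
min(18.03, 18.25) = 18.03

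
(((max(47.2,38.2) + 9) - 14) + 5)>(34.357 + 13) False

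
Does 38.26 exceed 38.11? Yes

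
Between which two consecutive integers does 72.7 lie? 72 and 73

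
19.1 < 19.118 True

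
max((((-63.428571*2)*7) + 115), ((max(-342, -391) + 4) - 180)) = -518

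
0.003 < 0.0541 True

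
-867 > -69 False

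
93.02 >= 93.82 False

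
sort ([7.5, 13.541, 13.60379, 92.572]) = [7.5, 13.541, 13.60379, 92.572]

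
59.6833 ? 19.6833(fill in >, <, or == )>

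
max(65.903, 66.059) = 66.059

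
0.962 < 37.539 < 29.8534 False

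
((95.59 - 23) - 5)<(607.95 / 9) False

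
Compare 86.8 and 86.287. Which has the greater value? 86.8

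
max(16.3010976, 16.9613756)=16.9613756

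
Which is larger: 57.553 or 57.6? 57.6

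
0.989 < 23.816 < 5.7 False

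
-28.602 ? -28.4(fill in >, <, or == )<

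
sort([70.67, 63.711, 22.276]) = [22.276, 63.711, 70.67]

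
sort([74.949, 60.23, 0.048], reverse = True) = [74.949, 60.23, 0.048]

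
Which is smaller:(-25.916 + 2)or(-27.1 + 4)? (-25.916 + 2)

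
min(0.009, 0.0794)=0.009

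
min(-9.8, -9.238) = -9.8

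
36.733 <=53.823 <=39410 True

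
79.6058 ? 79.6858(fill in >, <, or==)<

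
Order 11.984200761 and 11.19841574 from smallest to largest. 11.19841574, 11.984200761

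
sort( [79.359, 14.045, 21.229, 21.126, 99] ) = [14.045, 21.126, 21.229, 79.359, 99]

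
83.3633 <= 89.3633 True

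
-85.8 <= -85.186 True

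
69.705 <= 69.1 False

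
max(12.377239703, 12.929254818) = 12.929254818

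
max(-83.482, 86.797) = 86.797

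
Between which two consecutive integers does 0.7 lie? 0 and 1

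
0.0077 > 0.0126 False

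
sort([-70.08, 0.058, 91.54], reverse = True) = [91.54, 0.058, -70.08]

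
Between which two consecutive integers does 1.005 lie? 1 and 2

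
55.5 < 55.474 False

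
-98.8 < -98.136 True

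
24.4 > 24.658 False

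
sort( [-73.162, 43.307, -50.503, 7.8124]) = [-73.162, -50.503, 7.8124, 43.307]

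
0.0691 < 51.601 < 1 False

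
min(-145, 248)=-145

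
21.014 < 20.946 False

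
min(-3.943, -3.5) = -3.943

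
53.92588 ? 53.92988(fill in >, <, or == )<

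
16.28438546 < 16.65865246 True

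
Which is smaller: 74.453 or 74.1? 74.1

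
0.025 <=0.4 True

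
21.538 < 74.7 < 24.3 False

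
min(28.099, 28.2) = 28.099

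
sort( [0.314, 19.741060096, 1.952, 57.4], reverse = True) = [57.4, 19.741060096, 1.952, 0.314]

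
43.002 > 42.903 True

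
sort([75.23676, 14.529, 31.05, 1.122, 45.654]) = [1.122, 14.529, 31.05, 45.654, 75.23676]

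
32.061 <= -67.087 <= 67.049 False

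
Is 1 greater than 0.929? Yes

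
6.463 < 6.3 False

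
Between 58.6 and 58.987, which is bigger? 58.987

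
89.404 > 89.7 False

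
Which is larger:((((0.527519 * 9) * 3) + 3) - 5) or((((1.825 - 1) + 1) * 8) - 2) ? ((((1.825 - 1) + 1) * 8) - 2)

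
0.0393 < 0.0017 False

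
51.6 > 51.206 True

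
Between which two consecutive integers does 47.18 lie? 47 and 48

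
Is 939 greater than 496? Yes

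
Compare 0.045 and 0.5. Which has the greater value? 0.5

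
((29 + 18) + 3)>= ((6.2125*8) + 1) False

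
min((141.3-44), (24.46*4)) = 97.3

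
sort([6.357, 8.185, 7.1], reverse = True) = [8.185, 7.1, 6.357]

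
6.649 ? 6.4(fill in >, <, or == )>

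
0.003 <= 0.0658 True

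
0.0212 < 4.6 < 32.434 True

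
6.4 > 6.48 False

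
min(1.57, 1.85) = 1.57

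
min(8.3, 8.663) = 8.3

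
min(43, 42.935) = 42.935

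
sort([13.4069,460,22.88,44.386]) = [13.4069,22.88,44.386,460]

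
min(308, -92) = -92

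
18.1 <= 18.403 True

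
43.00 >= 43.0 True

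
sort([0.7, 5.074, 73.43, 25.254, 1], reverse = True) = [73.43, 25.254, 5.074, 1, 0.7]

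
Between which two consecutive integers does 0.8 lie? 0 and 1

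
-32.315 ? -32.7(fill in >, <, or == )>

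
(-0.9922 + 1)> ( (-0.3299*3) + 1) False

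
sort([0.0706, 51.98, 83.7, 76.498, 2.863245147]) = [0.0706, 2.863245147, 51.98, 76.498, 83.7]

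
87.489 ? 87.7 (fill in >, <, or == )<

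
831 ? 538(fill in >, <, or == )>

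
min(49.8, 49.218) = 49.218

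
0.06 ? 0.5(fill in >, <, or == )<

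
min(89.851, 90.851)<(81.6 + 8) False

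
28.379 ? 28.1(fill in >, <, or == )>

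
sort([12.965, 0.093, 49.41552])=[0.093, 12.965, 49.41552]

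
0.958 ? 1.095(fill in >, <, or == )<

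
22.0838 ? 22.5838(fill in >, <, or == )<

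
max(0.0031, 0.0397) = 0.0397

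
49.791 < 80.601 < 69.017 False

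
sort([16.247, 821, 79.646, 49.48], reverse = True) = [821, 79.646, 49.48, 16.247]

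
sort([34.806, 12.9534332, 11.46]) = [11.46, 12.9534332, 34.806]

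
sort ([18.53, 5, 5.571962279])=[5, 5.571962279, 18.53]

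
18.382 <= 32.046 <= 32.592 True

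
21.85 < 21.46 False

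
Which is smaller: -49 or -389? -389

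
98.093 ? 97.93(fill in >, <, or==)>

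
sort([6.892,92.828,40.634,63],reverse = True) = [92.828,63,40.634,6.892]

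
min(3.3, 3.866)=3.3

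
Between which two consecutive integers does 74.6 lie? 74 and 75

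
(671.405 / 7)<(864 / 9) True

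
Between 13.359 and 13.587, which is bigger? 13.587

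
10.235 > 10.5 False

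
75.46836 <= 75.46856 True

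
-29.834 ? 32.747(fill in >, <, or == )<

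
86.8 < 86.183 False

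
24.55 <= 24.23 False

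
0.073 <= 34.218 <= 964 True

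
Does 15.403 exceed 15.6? No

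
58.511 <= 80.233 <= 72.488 False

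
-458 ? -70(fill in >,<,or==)<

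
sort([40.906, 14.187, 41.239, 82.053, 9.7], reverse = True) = [82.053, 41.239, 40.906, 14.187, 9.7]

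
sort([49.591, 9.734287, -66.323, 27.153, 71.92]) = [-66.323, 9.734287, 27.153, 49.591, 71.92]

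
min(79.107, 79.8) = 79.107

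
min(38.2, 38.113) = 38.113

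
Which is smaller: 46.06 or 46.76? 46.06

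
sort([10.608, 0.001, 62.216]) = [0.001, 10.608, 62.216]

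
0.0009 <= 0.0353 True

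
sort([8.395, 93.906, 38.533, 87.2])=[8.395, 38.533, 87.2, 93.906]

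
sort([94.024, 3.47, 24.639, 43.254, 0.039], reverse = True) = [94.024, 43.254, 24.639, 3.47, 0.039]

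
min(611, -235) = -235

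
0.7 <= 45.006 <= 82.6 True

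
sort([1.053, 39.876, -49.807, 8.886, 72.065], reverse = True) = [72.065, 39.876, 8.886, 1.053, -49.807]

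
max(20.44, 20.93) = 20.93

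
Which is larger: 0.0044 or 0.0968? 0.0968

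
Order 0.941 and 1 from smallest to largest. 0.941, 1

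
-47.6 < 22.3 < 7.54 False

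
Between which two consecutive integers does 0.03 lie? 0 and 1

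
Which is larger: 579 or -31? 579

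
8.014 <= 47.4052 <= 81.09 True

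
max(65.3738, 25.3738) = 65.3738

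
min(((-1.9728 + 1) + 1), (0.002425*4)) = 0.0097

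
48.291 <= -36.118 False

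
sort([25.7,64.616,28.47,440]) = [25.7,28.47,64.616,440]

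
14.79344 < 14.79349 True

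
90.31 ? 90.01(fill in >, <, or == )>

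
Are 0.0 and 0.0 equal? Yes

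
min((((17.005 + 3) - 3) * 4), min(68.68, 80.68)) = 68.02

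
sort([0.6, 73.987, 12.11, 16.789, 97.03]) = [0.6, 12.11, 16.789, 73.987, 97.03]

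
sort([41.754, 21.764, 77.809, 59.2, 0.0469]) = [0.0469, 21.764, 41.754, 59.2, 77.809]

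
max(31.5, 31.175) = 31.5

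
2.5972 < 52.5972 True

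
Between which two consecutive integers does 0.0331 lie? 0 and 1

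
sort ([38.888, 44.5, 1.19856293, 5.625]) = [1.19856293, 5.625, 38.888, 44.5]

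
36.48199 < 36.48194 False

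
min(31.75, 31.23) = 31.23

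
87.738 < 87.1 False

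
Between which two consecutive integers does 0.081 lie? 0 and 1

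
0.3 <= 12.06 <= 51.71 True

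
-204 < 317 True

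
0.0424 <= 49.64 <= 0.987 False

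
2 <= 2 True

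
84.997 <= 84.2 False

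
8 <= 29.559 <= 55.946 True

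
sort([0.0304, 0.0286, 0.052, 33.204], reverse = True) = [33.204, 0.052, 0.0304, 0.0286]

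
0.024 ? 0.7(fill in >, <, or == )<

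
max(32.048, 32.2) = 32.2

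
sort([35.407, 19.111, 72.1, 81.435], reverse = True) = [81.435, 72.1, 35.407, 19.111]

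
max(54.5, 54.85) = 54.85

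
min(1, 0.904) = 0.904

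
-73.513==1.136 False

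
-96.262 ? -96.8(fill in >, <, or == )>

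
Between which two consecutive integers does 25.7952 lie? 25 and 26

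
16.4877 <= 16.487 False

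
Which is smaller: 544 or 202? 202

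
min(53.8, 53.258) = 53.258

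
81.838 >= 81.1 True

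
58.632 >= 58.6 True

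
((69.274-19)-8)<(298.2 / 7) True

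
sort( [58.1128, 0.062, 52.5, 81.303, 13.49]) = [0.062, 13.49, 52.5, 58.1128, 81.303]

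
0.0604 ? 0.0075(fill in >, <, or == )>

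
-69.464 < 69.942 True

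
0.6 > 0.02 True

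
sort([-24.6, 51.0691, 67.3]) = [-24.6, 51.0691, 67.3]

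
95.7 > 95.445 True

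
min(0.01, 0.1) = 0.01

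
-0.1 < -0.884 False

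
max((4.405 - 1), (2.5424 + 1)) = 3.5424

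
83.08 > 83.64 False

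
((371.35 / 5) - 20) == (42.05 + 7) False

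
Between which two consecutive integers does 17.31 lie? 17 and 18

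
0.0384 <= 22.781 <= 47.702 True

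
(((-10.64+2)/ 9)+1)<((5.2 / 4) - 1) True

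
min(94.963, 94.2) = 94.2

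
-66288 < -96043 False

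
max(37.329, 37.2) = 37.329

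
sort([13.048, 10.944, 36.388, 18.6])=[10.944, 13.048, 18.6, 36.388]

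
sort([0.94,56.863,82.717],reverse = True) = [82.717,56.863,0.94]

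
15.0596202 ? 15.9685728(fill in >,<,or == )<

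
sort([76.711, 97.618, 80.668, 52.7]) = [52.7, 76.711, 80.668, 97.618]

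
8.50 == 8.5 True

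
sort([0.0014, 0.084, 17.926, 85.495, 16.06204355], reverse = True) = [85.495, 17.926, 16.06204355, 0.084, 0.0014]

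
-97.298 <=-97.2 True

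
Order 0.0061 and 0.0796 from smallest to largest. 0.0061, 0.0796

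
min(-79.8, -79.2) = -79.8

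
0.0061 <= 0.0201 True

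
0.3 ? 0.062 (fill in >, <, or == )>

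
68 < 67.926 False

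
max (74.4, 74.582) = 74.582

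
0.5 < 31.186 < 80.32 True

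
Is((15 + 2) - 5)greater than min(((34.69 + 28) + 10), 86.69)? No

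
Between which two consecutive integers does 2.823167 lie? 2 and 3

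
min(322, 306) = 306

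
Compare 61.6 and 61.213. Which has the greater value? 61.6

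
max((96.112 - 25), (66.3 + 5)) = 71.3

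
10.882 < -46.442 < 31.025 False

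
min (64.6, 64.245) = 64.245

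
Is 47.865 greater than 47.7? Yes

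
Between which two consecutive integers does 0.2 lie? 0 and 1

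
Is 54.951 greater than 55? No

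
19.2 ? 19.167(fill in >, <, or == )>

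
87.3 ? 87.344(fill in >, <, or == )<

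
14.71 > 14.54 True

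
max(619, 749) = 749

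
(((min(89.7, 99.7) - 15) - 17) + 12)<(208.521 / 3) False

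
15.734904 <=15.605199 False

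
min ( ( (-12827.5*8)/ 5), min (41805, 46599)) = -20524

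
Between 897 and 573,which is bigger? 897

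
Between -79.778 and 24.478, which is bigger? 24.478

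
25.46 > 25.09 True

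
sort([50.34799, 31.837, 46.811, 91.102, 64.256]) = [31.837, 46.811, 50.34799, 64.256, 91.102]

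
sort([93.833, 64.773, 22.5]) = [22.5, 64.773, 93.833]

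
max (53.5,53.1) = 53.5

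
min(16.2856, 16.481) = 16.2856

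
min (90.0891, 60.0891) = 60.0891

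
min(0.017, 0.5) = 0.017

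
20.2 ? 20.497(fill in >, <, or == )<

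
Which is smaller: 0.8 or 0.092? 0.092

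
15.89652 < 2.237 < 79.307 False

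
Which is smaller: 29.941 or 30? 29.941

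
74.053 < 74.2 True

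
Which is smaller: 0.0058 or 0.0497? 0.0058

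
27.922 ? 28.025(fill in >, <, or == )<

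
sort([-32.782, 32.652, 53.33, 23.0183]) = [-32.782, 23.0183, 32.652, 53.33]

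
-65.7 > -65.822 True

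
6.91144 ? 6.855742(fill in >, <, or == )>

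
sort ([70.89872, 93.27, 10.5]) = [10.5, 70.89872, 93.27]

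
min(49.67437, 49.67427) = 49.67427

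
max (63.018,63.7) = 63.7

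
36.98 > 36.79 True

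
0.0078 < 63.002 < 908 True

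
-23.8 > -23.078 False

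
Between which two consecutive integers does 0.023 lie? 0 and 1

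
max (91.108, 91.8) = 91.8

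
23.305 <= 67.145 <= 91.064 True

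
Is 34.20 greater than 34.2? No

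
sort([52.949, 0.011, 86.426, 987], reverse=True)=[987, 86.426, 52.949, 0.011]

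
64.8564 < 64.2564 False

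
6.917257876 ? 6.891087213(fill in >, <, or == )>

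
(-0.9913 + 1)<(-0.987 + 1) True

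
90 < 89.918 False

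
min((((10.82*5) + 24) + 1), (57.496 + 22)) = 79.1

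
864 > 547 True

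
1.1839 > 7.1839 False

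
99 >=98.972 True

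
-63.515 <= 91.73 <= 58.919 False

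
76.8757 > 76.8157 True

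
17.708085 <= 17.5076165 False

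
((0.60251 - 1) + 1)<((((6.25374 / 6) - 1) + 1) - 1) False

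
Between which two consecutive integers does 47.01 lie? 47 and 48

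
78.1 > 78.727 False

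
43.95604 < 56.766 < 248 True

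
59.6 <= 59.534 False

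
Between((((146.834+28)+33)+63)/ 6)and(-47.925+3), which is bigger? ((((146.834+28)+33)+63)/ 6)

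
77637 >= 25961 True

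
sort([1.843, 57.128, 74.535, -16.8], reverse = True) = [74.535, 57.128, 1.843, -16.8]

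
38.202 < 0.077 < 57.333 False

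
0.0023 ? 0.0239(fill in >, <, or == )<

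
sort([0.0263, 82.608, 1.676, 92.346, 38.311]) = [0.0263, 1.676, 38.311, 82.608, 92.346]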